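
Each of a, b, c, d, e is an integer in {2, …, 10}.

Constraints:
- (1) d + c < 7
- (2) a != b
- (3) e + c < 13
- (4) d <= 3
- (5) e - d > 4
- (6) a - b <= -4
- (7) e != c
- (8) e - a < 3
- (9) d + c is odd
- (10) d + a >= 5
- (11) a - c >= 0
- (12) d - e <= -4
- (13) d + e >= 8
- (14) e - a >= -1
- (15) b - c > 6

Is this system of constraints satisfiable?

Satisfiable

Take a = 5, b = 10, c = 3, d = 2, e = 7. Then constraint 1: d + c = 5; constraint 3: e + c = 10; constraint 5: e - d = 5, and every other listed constraint is also met.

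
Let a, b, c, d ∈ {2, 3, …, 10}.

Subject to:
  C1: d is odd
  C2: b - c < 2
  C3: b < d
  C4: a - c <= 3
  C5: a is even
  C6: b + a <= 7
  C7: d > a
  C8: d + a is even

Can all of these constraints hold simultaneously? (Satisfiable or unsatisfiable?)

Constraint 1 makes d odd and constraint 5 makes a even, so d + a must be odd. Constraint 8 says d + a is even — contradiction.

Unsatisfiable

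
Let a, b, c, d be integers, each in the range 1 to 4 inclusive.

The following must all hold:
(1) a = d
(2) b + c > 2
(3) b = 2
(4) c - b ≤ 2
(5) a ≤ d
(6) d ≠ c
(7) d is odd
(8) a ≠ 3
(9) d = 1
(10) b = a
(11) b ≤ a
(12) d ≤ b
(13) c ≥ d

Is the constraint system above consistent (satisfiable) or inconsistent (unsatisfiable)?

Constraint 3 fixes b = 2 and constraint 9 fixes d = 1. Constraints 1 and 10 give b = a = d, so b = d. But 2 ≠ 1 — contradiction.

Unsatisfiable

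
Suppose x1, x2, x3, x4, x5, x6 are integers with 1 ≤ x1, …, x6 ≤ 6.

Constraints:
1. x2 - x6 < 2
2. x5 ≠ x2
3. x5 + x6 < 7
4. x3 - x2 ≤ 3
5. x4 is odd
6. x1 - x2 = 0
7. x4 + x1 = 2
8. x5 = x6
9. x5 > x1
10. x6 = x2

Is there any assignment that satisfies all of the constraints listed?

Unsatisfiable

From constraints 8 and 10, x5 = x6 = x2, so x5 = x2. But constraint 2 says x5 ≠ x2. Contradiction.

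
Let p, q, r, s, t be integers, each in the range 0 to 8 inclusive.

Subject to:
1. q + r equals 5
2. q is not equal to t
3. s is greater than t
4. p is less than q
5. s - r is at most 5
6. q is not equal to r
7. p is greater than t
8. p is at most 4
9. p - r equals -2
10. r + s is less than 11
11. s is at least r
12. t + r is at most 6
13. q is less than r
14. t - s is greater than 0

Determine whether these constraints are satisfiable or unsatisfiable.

Unsatisfiable

Constraints 4, 7, 11, 13, and 14 give p < q, q < r, r ≤ s, s < t, t < p. Chaining: p < q < r ≤ s < t < p, which forces p < p — impossible.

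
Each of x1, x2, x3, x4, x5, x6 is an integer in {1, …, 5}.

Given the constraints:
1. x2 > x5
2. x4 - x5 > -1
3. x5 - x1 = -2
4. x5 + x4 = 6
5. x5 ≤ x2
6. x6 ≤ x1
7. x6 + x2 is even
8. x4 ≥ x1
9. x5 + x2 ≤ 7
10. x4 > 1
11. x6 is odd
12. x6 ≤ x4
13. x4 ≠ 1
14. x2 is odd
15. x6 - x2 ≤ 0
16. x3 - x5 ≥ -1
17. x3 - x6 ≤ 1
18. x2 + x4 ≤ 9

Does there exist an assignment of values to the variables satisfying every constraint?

Take x1 = 4, x2 = 5, x3 = 4, x4 = 4, x5 = 2, x6 = 3. Then constraint 2: x4 - x5 = 2; constraint 3: x5 - x1 = -2; constraint 4: x5 + x4 = 6, and every other listed constraint is also met.

Satisfiable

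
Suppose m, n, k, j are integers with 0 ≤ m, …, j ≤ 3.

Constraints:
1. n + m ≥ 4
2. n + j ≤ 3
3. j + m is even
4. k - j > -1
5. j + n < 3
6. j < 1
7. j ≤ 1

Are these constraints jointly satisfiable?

Satisfiable

Setting (m, n, k, j) = (2, 2, 0, 0) satisfies everything: constraint 1: n + m = 4; constraint 2: n + j = 2; constraint 4: k - j = 0, and the others follow.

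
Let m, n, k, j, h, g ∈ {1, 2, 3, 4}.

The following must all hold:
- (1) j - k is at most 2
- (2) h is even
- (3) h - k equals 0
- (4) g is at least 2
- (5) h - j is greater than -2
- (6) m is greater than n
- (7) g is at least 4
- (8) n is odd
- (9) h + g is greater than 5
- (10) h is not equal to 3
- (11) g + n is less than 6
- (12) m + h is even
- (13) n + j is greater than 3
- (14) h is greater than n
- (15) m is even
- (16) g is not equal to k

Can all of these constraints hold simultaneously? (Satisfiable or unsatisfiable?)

Satisfiable

Setting (m, n, k, j, h, g) = (4, 1, 2, 3, 2, 4) satisfies everything: constraint 1: j - k = 1; constraint 3: h - k = 0; constraint 5: h - j = -1, and the others follow.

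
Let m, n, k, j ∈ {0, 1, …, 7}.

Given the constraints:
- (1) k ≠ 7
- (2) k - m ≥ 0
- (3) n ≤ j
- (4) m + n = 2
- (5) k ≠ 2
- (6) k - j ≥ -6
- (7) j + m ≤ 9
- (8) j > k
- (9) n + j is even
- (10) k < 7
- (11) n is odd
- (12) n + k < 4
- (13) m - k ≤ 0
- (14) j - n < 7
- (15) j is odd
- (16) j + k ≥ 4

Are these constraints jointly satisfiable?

Setting (m, n, k, j) = (1, 1, 1, 5) satisfies everything: constraint 2: k - m = 0; constraint 4: m + n = 2, and the others follow.

Satisfiable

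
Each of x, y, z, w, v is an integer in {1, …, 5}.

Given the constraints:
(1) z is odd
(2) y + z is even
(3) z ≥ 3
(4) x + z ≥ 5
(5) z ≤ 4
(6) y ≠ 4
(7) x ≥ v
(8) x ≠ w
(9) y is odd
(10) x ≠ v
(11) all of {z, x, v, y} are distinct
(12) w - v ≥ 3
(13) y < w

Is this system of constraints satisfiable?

Take x = 4, y = 1, z = 3, w = 5, v = 2. Then constraint 4: x + z = 7; constraint 12: w - v = 3, and every other listed constraint is also met.

Satisfiable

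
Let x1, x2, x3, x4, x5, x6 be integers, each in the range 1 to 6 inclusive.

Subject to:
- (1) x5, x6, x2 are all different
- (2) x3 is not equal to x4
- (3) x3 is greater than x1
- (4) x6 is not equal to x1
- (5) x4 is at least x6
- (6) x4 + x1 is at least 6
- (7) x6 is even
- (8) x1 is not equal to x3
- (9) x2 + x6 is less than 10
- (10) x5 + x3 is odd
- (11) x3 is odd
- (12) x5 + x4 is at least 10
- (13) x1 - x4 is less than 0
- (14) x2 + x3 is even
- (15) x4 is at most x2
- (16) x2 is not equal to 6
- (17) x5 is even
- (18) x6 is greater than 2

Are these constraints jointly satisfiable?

Satisfiable

Setting (x1, x2, x3, x4, x5, x6) = (2, 5, 5, 4, 6, 4) satisfies everything: constraint 6: x4 + x1 = 6; constraint 9: x2 + x6 = 9; constraint 12: x5 + x4 = 10, and the others follow.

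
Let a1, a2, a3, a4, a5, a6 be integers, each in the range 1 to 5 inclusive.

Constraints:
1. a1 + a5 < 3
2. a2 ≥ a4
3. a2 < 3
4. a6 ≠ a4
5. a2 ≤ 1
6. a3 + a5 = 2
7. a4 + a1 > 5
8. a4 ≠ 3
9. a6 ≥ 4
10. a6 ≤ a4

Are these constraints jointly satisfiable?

Unsatisfiable

From constraints 9 and 10: a4 ≥ a6 and a6 ≥ 4, so a4 ≥ 4. From constraints 2 and 5: a4 ≤ a2 and a2 ≤ 1, so a4 ≤ 1. But 1 < 4, so no value of a4 works.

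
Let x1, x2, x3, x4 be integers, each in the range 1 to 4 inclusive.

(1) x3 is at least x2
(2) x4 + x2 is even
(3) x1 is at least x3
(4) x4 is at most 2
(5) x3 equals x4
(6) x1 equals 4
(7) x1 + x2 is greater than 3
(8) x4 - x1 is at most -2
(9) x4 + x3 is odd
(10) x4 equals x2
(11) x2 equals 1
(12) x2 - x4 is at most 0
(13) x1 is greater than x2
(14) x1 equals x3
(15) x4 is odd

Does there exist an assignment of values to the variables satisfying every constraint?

Unsatisfiable

Constraint 6 fixes x1 = 4 and constraint 11 fixes x2 = 1. Constraints 5, 10, and 14 give x1 = x3 = x4 = x2, so x1 = x2. But 4 ≠ 1 — contradiction.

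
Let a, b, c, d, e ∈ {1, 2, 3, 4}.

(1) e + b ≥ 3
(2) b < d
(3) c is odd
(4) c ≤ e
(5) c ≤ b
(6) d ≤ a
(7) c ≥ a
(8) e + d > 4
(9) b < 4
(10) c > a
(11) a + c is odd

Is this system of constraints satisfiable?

Unsatisfiable

Constraints 2, 5, 6, and 10 give b < d, d ≤ a, a < c, c ≤ b. Chaining: b < d ≤ a < c ≤ b, which forces b < b — impossible.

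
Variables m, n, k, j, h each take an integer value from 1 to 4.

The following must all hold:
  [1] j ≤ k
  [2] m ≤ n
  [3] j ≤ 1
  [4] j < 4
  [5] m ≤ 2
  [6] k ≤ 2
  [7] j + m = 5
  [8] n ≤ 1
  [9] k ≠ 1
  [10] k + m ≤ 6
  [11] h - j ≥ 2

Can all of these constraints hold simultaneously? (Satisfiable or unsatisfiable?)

From constraints 1 and 6: j ≤ k ≤ 2. From constraints 2 and 8: m ≤ n ≤ 1. Hence j + m ≤ 3. But constraint 7 requires j + m = 5, and 5 > 3. Contradiction.

Unsatisfiable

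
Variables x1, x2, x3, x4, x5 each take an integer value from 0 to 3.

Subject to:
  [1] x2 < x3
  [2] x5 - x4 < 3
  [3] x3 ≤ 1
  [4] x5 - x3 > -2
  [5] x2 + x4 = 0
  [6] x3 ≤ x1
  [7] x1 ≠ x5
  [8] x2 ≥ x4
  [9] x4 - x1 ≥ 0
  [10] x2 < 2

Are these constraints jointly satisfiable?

Unsatisfiable

Constraints 1, 6, 8, and 9 give x3 ≤ x1, x1 ≤ x4, x4 ≤ x2, x2 < x3. Chaining: x3 ≤ x1 ≤ x4 ≤ x2 < x3, which forces x3 < x3 — impossible.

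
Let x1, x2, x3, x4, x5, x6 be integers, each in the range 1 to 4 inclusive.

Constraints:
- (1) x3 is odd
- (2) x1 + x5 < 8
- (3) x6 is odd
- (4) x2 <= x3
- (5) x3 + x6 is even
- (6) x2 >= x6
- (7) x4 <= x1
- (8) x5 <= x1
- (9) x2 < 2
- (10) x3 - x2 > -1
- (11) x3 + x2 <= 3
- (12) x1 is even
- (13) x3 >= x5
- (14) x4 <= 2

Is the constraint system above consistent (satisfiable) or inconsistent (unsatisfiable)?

Satisfiable

Try x1 = 4, x2 = 1, x3 = 1, x4 = 2, x5 = 1, x6 = 1.
Check constraint 2: x1 + x5 = 5; constraint 10: x3 - x2 = 0; constraint 11: x3 + x2 = 2. The remaining constraints are straightforward to verify.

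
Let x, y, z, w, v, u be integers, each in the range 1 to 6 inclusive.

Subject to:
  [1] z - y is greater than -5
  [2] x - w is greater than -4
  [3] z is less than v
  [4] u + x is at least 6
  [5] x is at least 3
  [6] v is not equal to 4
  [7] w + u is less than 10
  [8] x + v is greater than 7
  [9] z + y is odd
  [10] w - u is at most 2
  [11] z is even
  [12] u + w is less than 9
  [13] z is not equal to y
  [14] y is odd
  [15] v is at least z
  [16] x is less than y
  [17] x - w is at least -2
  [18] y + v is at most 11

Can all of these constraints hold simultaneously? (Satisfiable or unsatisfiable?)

Take x = 4, y = 5, z = 2, w = 5, v = 6, u = 3. Then constraint 1: z - y = -3; constraint 2: x - w = -1, and every other listed constraint is also met.

Satisfiable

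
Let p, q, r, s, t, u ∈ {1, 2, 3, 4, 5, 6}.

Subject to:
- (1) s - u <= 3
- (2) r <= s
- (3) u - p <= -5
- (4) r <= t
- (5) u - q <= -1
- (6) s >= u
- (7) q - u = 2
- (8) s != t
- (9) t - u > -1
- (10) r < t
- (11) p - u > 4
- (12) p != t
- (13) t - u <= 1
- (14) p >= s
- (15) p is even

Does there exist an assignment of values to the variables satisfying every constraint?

Satisfiable

Setting (p, q, r, s, t, u) = (6, 3, 1, 1, 2, 1) satisfies everything: constraint 1: s - u = 0; constraint 3: u - p = -5, and the others follow.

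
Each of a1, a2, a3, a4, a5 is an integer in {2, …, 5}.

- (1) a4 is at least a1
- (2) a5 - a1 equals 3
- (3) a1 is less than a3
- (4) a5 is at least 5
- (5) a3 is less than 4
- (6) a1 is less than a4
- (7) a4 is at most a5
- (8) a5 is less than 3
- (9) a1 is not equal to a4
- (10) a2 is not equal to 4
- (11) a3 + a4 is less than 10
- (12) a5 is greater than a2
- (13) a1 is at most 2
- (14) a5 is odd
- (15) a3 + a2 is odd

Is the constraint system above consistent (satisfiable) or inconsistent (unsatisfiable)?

Unsatisfiable

From constraint 4: a5 ≥ 5. From constraint 8: a5 ≤ 2. But 2 < 5, so no value of a5 works.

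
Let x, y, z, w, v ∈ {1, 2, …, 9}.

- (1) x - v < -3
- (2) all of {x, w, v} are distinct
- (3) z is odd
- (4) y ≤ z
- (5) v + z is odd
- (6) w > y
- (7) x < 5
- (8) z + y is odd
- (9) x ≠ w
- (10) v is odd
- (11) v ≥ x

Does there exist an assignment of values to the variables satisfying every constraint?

Unsatisfiable

Constraint 10 makes v odd and constraint 3 makes z odd, so v + z must be even. Constraint 5 says v + z is odd — contradiction.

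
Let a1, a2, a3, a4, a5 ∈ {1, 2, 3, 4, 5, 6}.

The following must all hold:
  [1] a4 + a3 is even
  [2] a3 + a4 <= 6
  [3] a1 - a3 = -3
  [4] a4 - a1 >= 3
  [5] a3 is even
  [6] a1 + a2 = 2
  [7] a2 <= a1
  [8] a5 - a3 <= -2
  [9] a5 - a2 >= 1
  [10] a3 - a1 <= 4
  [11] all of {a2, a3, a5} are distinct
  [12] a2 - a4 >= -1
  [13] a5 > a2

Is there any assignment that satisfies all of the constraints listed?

Constraints 4, 8, 9, 10, and 12 give a3 − a5 ≥ 2, a5 − a2 ≥ 1, a2 − a4 ≥ -1, a4 − a1 ≥ 3, a1 − a3 ≥ -4.
Adding all 5 inequalities: the left sides telescope to 0, and the right sides sum to 2 + 1 + (-1) + 3 + (-4) = 1. So 0 ≥ 1, which is false.

Unsatisfiable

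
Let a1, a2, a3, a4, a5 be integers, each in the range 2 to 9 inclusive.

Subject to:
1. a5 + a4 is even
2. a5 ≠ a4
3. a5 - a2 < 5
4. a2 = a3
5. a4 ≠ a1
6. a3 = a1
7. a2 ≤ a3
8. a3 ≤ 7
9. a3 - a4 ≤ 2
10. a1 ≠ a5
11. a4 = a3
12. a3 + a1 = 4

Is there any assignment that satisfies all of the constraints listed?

From constraints 6 and 11, a4 = a3 = a1, so a4 = a1. But constraint 5 says a4 ≠ a1. Contradiction.

Unsatisfiable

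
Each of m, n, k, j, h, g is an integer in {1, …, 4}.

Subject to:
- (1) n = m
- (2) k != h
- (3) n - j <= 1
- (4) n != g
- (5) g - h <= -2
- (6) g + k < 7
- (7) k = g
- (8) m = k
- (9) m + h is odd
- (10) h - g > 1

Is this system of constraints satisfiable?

From constraints 1, 7, and 8, n = m = k = g, so n = g. But constraint 4 says n ≠ g. Contradiction.

Unsatisfiable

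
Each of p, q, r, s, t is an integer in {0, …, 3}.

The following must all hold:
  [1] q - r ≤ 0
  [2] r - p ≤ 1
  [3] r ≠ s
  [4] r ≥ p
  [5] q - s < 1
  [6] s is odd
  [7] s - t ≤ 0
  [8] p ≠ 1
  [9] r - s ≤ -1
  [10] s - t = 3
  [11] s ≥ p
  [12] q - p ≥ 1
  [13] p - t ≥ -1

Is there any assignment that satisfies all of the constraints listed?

Constraints 1, 7, 9, 12, and 13 give q − p ≥ 1, p − t ≥ -1, t − s ≥ 0, s − r ≥ 1, r − q ≥ 0.
Adding all 5 inequalities: the left sides telescope to 0, and the right sides sum to 1 + (-1) + 0 + 1 + 0 = 1. So 0 ≥ 1, which is false.

Unsatisfiable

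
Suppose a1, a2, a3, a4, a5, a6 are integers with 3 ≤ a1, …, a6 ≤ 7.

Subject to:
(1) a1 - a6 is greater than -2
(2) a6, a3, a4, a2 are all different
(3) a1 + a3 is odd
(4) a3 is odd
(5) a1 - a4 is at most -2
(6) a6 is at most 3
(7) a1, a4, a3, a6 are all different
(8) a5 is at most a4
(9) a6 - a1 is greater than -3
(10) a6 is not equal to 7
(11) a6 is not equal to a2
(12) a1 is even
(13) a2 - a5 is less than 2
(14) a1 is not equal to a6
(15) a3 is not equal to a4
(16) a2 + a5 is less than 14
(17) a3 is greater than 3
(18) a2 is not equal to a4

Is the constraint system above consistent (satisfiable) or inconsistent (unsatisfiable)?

Satisfiable

One satisfying assignment is a1 = 4, a2 = 6, a3 = 5, a4 = 7, a5 = 6, a6 = 3.
For the less obvious constraints — constraint 1: a1 - a6 = 1; constraint 5: a1 - a4 = -3; constraint 9: a6 - a1 = -1 — and the others hold by inspection.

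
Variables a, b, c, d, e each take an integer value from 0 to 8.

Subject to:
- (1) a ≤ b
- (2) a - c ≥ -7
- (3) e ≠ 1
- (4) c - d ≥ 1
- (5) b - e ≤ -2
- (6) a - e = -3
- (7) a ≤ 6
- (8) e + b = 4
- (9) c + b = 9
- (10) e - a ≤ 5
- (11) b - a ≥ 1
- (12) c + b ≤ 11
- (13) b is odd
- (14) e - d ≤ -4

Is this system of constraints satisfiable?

Constraints 2, 4, 5, 11, and 14 give b − a ≥ 1, a − c ≥ -7, c − d ≥ 1, d − e ≥ 4, e − b ≥ 2.
Adding all 5 inequalities: the left sides telescope to 0, and the right sides sum to 1 + (-7) + 1 + 4 + 2 = 1. So 0 ≥ 1, which is false.

Unsatisfiable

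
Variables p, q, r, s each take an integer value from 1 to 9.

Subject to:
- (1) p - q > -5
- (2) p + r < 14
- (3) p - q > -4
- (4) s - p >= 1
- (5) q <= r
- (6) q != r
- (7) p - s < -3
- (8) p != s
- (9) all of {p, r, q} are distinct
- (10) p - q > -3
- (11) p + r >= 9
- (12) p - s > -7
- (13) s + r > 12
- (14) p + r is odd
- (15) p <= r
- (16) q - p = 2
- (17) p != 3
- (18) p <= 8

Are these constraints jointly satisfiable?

Satisfiable

Setting (p, q, r, s) = (2, 4, 9, 6) satisfies everything: constraint 1: p - q = -2; constraint 2: p + r = 11, and the others follow.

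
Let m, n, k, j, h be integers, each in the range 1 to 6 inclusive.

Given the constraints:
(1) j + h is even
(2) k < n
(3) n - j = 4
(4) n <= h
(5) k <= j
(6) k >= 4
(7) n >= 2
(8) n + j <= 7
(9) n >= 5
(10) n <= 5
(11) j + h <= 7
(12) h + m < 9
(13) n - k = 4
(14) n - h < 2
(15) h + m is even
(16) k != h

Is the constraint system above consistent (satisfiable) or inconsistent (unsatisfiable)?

From constraints 5 and 6: j ≥ k ≥ 4. From constraints 4 and 9: h ≥ n ≥ 5. Hence j + h ≥ 9. But constraint 11 requires j + h ≤ 7, and 7 < 9. Contradiction.

Unsatisfiable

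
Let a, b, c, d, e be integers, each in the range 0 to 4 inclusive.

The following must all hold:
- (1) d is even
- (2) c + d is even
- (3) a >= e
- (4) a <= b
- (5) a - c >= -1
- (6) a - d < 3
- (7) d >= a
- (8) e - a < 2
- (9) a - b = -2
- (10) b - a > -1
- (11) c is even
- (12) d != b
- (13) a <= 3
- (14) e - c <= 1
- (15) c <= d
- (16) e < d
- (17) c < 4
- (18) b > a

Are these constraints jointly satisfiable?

Satisfiable

Try a = 2, b = 4, c = 2, d = 2, e = 1.
Check constraint 5: a - c = 0; constraint 6: a - d = 0. The remaining constraints are straightforward to verify.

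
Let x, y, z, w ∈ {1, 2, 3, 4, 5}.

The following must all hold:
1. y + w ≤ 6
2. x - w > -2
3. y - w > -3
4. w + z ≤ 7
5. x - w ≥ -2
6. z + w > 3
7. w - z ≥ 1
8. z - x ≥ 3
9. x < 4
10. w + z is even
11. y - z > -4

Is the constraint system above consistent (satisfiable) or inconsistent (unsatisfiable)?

Unsatisfiable

Constraints 5, 7, and 8 give x − w ≥ -2, w − z ≥ 1, z − x ≥ 3.
Adding all 3 inequalities: the left sides telescope to 0, and the right sides sum to (-2) + 1 + 3 = 2. So 0 ≥ 2, which is false.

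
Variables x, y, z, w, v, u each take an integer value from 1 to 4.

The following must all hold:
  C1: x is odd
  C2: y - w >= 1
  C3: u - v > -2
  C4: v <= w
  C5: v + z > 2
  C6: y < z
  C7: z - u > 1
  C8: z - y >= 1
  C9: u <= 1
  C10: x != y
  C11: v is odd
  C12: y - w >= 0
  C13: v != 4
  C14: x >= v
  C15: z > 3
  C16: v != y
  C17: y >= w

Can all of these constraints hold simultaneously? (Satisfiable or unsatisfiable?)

Satisfiable

Try x = 1, y = 2, z = 4, w = 1, v = 1, u = 1.
Check constraint 2: y - w = 1; constraint 3: u - v = 0; constraint 5: v + z = 5. The remaining constraints are straightforward to verify.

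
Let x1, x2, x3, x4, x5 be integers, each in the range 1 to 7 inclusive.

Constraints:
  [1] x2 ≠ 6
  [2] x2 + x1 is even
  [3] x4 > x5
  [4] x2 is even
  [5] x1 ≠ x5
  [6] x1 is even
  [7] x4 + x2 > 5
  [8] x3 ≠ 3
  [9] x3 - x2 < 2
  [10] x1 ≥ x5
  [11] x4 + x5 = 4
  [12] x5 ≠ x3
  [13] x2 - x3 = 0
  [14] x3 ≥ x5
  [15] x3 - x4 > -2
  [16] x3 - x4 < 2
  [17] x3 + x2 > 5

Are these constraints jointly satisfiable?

Satisfiable

The assignment x1 = 2, x2 = 4, x3 = 4, x4 = 3, x5 = 1 works:
  constraint 7 holds since x4 + x2 = 7.
  constraint 9 holds since x3 - x2 = 0.
The rest check out directly.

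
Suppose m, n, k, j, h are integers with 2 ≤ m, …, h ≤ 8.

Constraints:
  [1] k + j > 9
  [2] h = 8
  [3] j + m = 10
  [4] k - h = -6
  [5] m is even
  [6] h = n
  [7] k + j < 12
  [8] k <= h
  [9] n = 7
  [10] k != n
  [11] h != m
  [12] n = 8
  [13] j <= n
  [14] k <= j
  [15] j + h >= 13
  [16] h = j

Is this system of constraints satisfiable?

Unsatisfiable

Constraint 2 fixes h = 8 and constraint 9 fixes n = 7, but constraint 6 requires h = n. Since 8 ≠ 7, contradiction.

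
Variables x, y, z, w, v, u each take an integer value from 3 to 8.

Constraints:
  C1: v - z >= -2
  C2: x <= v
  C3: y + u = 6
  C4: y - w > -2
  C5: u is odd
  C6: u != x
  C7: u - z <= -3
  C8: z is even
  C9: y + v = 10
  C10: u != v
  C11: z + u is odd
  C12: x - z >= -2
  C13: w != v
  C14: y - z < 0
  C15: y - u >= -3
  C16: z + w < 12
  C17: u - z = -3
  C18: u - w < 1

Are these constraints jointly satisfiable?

The assignment x = 4, y = 3, z = 6, w = 4, v = 7, u = 3 works:
  constraint 1 holds since v - z = 1.
  constraint 3 holds since y + u = 6.
  constraint 4 holds since y - w = -1.
The rest check out directly.

Satisfiable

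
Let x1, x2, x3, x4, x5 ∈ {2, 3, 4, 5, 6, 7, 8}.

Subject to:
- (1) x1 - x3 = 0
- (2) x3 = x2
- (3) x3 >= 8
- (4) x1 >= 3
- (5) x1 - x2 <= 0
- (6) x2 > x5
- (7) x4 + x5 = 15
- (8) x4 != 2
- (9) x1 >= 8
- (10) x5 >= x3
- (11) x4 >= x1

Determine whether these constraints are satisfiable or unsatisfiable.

Unsatisfiable

From constraints 9 and 11: x4 ≥ x1 ≥ 8. From constraints 3 and 10: x5 ≥ x3 ≥ 8. Hence x4 + x5 ≥ 16. But constraint 7 requires x4 + x5 = 15, and 15 < 16. Contradiction.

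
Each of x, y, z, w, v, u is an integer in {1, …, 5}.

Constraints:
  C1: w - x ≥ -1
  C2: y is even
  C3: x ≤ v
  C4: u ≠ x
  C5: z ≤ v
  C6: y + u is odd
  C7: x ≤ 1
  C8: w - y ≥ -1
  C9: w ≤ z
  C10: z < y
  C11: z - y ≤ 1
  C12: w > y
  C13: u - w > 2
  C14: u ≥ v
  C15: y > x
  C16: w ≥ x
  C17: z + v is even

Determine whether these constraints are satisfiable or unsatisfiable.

Unsatisfiable

Constraints 9, 10, and 12 give w ≤ z, z < y, y < w. Chaining: w ≤ z < y < w, which forces w < w — impossible.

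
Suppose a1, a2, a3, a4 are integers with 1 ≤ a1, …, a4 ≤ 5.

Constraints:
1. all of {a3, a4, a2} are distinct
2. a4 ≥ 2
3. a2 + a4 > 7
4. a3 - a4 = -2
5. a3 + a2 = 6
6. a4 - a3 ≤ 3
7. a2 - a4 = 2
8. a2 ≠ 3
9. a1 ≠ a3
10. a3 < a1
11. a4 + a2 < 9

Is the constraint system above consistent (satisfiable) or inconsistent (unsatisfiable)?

One satisfying assignment is a1 = 2, a2 = 5, a3 = 1, a4 = 3.
For the less obvious constraints — constraint 3: a2 + a4 = 8; constraint 4: a3 - a4 = -2; constraint 5: a3 + a2 = 6 — and the others hold by inspection.

Satisfiable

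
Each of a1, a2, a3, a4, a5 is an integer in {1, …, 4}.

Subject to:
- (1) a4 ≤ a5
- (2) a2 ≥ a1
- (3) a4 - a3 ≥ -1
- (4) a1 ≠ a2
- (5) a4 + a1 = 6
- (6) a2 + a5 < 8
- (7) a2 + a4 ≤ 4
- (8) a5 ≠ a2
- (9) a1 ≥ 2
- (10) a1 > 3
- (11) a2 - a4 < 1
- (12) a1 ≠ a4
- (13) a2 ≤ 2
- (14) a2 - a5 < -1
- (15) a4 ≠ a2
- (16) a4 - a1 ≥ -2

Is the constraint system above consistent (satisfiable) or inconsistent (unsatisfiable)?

From constraint 10: a1 ≥ 4. From constraints 2 and 13: a1 ≤ a2 and a2 ≤ 2, so a1 ≤ 2. But 2 < 4, so no value of a1 works.

Unsatisfiable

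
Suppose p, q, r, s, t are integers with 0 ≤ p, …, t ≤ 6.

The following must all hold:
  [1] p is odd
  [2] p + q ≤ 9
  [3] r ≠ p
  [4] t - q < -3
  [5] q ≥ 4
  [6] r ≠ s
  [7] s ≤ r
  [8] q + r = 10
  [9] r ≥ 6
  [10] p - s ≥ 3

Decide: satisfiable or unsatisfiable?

Satisfiable

Try p = 5, q = 4, r = 6, s = 0, t = 0.
Check constraint 2: p + q = 9; constraint 4: t - q = -4. The remaining constraints are straightforward to verify.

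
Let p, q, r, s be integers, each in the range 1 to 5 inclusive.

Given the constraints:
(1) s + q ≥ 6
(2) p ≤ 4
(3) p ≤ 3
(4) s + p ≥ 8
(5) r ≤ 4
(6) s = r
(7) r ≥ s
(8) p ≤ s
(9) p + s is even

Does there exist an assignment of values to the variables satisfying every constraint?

Unsatisfiable

From constraints 5 and 7: s ≤ r ≤ 4. From constraint 3: p ≤ 3. Hence s + p ≤ 7. But constraint 4 requires s + p ≥ 8, and 8 > 7. Contradiction.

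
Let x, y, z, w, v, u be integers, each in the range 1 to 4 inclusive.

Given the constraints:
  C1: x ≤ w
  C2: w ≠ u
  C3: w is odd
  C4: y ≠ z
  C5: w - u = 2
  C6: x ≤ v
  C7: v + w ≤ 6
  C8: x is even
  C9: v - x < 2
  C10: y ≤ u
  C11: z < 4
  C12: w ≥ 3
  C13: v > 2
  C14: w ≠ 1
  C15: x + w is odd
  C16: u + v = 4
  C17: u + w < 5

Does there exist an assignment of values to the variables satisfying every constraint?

Satisfiable

The assignment x = 2, y = 1, z = 3, w = 3, v = 3, u = 1 works:
  constraint 5 holds since w - u = 2.
  constraint 7 holds since v + w = 6.
The rest check out directly.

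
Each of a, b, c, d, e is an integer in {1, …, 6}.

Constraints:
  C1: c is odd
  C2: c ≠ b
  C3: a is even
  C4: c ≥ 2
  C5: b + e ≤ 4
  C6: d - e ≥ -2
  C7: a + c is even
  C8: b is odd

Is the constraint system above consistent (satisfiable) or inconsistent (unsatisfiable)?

Unsatisfiable

Constraint 3 makes a even and constraint 1 makes c odd, so a + c must be odd. Constraint 7 says a + c is even — contradiction.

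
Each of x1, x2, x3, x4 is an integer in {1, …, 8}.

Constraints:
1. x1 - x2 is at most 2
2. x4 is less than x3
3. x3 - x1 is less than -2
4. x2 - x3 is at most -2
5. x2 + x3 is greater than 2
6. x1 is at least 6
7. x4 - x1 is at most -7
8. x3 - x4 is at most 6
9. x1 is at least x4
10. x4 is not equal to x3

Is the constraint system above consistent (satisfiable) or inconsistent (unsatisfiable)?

Constraints 1, 4, 7, and 8 give x4 − x3 ≥ -6, x3 − x2 ≥ 2, x2 − x1 ≥ -2, x1 − x4 ≥ 7.
Adding all 4 inequalities: the left sides telescope to 0, and the right sides sum to (-6) + 2 + (-2) + 7 = 1. So 0 ≥ 1, which is false.

Unsatisfiable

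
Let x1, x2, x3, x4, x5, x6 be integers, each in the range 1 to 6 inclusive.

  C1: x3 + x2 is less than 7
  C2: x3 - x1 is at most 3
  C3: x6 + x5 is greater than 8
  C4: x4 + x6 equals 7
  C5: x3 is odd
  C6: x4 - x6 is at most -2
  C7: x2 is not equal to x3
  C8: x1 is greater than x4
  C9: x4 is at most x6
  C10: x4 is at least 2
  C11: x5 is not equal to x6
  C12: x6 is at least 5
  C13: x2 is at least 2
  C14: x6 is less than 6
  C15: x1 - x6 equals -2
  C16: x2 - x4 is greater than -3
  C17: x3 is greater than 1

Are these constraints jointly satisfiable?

Satisfiable

Setting (x1, x2, x3, x4, x5, x6) = (3, 2, 3, 2, 4, 5) satisfies everything: constraint 1: x3 + x2 = 5; constraint 2: x3 - x1 = 0, and the others follow.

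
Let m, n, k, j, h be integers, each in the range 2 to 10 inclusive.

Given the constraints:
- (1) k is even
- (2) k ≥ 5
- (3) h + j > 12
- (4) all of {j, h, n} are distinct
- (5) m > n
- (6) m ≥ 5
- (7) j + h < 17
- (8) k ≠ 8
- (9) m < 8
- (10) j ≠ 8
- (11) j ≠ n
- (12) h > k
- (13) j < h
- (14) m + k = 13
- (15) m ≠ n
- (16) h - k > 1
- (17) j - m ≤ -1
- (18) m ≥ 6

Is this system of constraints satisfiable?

Try m = 7, n = 6, k = 6, j = 5, h = 10.
Check constraint 3: h + j = 15; constraint 7: j + h = 15. The remaining constraints are straightforward to verify.

Satisfiable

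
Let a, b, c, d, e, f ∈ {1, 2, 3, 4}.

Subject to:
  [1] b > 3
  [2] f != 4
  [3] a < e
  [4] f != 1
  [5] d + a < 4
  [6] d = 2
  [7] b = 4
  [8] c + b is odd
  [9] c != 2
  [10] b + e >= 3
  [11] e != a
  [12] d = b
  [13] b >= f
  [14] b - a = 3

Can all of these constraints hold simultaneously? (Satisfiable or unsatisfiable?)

Constraint 6 fixes d = 2 and constraint 7 fixes b = 4, but constraint 12 requires d = b. Since 2 ≠ 4, contradiction.

Unsatisfiable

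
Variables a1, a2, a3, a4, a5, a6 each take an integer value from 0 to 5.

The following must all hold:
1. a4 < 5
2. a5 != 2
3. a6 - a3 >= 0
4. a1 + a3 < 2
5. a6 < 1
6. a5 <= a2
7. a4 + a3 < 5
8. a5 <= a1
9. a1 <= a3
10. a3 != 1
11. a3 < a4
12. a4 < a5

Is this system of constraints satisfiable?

Unsatisfiable

Constraints 8, 9, 11, and 12 give a4 < a5, a5 ≤ a1, a1 ≤ a3, a3 < a4. Chaining: a4 < a5 ≤ a1 ≤ a3 < a4, which forces a4 < a4 — impossible.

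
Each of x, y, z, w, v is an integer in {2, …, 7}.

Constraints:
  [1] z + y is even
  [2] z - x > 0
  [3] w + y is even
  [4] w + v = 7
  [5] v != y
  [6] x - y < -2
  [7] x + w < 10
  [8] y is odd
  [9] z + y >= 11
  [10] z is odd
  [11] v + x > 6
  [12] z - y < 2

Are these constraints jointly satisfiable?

Satisfiable

Take x = 4, y = 7, z = 7, w = 3, v = 4. Then constraint 2: z - x = 3; constraint 4: w + v = 7, and every other listed constraint is also met.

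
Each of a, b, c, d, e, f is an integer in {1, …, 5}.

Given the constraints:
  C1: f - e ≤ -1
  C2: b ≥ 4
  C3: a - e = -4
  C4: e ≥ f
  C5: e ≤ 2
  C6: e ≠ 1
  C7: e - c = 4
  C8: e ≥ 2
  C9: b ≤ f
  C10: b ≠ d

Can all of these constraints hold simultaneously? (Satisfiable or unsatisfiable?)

From constraints 2 and 9: f ≥ b and b ≥ 4, so f ≥ 4. From constraints 4 and 5: f ≤ e and e ≤ 2, so f ≤ 2. But 2 < 4, so no value of f works.

Unsatisfiable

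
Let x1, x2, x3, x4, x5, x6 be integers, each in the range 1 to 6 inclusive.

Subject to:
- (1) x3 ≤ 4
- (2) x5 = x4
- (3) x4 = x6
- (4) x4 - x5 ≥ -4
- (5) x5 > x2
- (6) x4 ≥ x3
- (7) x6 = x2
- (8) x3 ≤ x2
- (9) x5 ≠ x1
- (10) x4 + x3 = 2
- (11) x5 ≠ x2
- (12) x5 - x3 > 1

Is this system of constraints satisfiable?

From constraints 2, 3, and 7, x5 = x4 = x6 = x2, so x5 = x2. But constraint 11 says x5 ≠ x2. Contradiction.

Unsatisfiable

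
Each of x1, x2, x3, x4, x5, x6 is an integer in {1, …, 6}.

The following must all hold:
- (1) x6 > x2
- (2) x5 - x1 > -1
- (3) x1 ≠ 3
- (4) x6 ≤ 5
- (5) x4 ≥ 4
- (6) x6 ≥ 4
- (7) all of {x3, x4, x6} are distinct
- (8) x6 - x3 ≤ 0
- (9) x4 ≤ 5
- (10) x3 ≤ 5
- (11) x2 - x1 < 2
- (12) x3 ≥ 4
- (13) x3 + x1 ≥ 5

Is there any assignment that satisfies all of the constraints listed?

Constraints 4, 5, 6, 9, 10, and 12 confine each of x3, x4, x6 to the 2 values {4, 5}.
Constraint 7 requires all 3 of them to be distinct, but only 2 values are available — impossible by the pigeonhole principle.

Unsatisfiable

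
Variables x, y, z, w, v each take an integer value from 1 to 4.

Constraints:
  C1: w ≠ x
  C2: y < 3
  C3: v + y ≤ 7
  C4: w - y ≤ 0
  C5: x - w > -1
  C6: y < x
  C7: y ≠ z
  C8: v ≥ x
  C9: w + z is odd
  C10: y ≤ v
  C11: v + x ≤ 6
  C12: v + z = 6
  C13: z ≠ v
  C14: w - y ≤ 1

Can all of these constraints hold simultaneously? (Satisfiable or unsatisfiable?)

Try x = 2, y = 1, z = 2, w = 1, v = 4.
Check constraint 3: v + y = 5; constraint 4: w - y = 0. The remaining constraints are straightforward to verify.

Satisfiable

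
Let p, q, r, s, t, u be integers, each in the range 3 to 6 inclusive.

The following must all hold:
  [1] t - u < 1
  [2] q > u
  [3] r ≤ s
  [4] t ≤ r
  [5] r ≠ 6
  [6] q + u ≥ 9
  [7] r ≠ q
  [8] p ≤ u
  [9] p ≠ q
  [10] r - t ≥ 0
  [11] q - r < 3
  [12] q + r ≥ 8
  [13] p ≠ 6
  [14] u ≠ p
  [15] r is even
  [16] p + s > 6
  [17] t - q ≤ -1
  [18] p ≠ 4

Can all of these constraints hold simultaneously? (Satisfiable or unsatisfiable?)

Satisfiable

Take p = 3, q = 6, r = 4, s = 4, t = 4, u = 5. Then constraint 1: t - u = -1; constraint 6: q + u = 11; constraint 10: r - t = 0, and every other listed constraint is also met.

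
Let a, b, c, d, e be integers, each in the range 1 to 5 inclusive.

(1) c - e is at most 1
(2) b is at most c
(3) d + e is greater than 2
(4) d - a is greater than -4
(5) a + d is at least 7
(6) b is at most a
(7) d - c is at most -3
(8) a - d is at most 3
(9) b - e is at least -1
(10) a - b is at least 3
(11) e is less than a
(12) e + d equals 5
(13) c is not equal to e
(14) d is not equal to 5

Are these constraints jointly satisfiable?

Unsatisfiable

Constraints 1, 7, 8, 9, and 10 give c − d ≥ 3, d − a ≥ -3, a − b ≥ 3, b − e ≥ -1, e − c ≥ -1.
Adding all 5 inequalities: the left sides telescope to 0, and the right sides sum to 3 + (-3) + 3 + (-1) + (-1) = 1. So 0 ≥ 1, which is false.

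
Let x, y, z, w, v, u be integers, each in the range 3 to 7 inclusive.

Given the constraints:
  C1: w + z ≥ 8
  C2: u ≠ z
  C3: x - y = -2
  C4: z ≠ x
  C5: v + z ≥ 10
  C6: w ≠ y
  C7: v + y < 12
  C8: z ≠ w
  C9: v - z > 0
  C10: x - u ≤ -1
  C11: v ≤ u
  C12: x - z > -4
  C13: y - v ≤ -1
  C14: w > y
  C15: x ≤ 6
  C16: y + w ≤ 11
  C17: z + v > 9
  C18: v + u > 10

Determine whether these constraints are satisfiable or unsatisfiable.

The assignment x = 3, y = 5, z = 4, w = 6, v = 6, u = 6 works:
  constraint 1 holds since w + z = 10.
  constraint 3 holds since x - y = -2.
The rest check out directly.

Satisfiable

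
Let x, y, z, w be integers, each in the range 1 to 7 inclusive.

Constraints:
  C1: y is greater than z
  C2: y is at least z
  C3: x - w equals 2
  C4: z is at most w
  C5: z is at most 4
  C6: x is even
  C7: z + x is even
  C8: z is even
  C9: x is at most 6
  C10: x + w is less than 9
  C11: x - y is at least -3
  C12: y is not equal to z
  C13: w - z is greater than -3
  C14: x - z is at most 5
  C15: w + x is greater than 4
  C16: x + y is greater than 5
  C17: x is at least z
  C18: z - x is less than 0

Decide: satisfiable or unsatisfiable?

Satisfiable

The assignment x = 4, y = 4, z = 2, w = 2 works:
  constraint 3 holds since x - w = 2.
  constraint 10 holds since x + w = 6.
The rest check out directly.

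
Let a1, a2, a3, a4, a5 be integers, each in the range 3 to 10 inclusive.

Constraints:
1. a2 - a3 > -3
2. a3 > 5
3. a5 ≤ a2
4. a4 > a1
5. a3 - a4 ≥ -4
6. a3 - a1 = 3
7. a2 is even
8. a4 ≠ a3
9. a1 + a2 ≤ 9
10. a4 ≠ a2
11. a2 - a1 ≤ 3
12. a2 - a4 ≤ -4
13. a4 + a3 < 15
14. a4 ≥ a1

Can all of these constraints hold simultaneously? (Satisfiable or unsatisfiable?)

Take a1 = 3, a2 = 4, a3 = 6, a4 = 8, a5 = 4. Then constraint 1: a2 - a3 = -2; constraint 5: a3 - a4 = -2; constraint 6: a3 - a1 = 3, and every other listed constraint is also met.

Satisfiable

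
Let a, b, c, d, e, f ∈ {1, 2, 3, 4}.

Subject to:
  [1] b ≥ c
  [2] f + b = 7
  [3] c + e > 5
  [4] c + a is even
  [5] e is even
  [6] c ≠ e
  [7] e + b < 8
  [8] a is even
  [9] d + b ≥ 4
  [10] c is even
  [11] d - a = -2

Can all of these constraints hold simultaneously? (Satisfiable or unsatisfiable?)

Satisfiable

Try a = 4, b = 3, c = 2, d = 2, e = 4, f = 4.
Check constraint 2: f + b = 7; constraint 3: c + e = 6. The remaining constraints are straightforward to verify.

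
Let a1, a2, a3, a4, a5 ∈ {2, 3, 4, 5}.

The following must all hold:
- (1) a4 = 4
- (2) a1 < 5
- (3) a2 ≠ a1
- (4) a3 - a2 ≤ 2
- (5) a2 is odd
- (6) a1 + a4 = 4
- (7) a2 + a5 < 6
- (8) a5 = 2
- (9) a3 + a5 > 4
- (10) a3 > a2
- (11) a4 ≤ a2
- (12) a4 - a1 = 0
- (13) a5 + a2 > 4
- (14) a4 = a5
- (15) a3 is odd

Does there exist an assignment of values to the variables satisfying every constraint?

Unsatisfiable

Constraint 1 fixes a4 = 4 and constraint 8 fixes a5 = 2, but constraint 14 requires a4 = a5. Since 4 ≠ 2, contradiction.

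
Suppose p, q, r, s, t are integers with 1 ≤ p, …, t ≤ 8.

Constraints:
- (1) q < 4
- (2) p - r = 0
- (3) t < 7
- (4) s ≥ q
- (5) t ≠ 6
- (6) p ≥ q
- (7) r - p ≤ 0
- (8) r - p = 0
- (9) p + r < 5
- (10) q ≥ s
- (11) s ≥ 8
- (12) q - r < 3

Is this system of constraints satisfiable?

From constraints 10 and 11: q ≥ s and s ≥ 8, so q ≥ 8. From constraint 1: q ≤ 3. But 3 < 8, so no value of q works.

Unsatisfiable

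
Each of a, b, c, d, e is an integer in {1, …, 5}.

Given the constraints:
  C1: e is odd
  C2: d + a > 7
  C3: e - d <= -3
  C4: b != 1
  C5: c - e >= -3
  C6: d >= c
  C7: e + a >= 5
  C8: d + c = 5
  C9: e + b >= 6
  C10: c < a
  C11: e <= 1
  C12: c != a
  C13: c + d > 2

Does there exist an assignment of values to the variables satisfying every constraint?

Satisfiable

One satisfying assignment is a = 5, b = 5, c = 1, d = 4, e = 1.
For the less obvious constraints — constraint 2: d + a = 9; constraint 3: e - d = -3 — and the others hold by inspection.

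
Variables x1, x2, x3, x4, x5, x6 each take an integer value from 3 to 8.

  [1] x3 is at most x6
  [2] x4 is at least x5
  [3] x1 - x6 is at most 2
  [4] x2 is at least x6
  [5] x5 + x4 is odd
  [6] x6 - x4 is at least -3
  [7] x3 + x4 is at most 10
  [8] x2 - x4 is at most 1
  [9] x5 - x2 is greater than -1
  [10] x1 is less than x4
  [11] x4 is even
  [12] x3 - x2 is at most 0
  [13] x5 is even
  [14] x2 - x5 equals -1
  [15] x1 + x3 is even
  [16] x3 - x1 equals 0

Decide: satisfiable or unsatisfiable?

Constraint 13 makes x5 even and constraint 11 makes x4 even, so x5 + x4 must be even. Constraint 5 says x5 + x4 is odd — contradiction.

Unsatisfiable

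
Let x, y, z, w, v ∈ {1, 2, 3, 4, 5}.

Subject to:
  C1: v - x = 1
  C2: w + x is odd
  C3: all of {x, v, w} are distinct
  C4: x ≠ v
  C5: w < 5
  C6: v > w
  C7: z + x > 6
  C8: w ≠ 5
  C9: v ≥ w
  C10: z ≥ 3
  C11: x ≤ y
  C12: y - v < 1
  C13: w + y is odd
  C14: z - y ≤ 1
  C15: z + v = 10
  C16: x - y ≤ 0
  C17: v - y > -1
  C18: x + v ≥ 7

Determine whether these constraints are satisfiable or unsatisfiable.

Try x = 4, y = 4, z = 5, w = 1, v = 5.
Check constraint 1: v - x = 1; constraint 7: z + x = 9; constraint 12: y - v = -1. The remaining constraints are straightforward to verify.

Satisfiable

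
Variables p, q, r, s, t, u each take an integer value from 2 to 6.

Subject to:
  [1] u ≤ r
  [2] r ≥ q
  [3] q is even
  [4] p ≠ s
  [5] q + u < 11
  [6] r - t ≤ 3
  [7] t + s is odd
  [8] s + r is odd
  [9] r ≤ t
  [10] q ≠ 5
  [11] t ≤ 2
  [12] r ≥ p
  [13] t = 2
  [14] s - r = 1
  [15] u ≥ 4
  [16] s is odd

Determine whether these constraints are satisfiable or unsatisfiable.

From constraints 1 and 15: r ≥ u and u ≥ 4, so r ≥ 4. From constraints 9 and 11: r ≤ t and t ≤ 2, so r ≤ 2. But 2 < 4, so no value of r works.

Unsatisfiable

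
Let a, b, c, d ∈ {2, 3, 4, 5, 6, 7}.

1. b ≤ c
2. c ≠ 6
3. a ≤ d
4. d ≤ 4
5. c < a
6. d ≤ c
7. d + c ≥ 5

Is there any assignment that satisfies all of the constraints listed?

Constraints 3, 5, and 6 give a ≤ d, d ≤ c, c < a. Chaining: a ≤ d ≤ c < a, which forces a < a — impossible.

Unsatisfiable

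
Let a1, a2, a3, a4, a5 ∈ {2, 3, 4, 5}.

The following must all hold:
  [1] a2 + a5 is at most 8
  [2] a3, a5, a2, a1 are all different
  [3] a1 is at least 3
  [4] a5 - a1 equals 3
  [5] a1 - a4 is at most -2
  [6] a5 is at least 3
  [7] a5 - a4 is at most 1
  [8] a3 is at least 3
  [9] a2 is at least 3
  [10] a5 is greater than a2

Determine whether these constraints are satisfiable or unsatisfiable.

Unsatisfiable

Constraints 3, 6, 8, and 9 confine each of a3, a5, a2, a1 to the 3 values {3, …, 5} (the domain already gives each ≤ 5).
Constraint 2 requires all 4 of them to be distinct, but only 3 values are available — impossible by the pigeonhole principle.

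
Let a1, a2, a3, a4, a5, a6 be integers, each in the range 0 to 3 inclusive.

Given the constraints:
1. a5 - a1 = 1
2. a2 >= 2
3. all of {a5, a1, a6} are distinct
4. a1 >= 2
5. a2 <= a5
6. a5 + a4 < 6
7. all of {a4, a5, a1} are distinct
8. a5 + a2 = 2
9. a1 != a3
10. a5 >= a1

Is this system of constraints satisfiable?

Unsatisfiable

From constraints 4 and 10: a5 ≥ a1 ≥ 2. From constraint 2: a2 ≥ 2. Hence a5 + a2 ≥ 4. But constraint 8 requires a5 + a2 = 2, and 2 < 4. Contradiction.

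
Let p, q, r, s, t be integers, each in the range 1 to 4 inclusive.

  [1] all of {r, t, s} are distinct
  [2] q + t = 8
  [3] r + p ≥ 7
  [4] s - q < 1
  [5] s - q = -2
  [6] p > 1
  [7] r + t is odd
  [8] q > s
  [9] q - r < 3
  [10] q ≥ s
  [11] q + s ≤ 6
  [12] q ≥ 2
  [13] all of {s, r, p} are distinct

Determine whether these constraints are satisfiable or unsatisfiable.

Satisfiable

One satisfying assignment is p = 4, q = 4, r = 3, s = 2, t = 4.
For the less obvious constraints — constraint 2: q + t = 8; constraint 3: r + p = 7; constraint 4: s - q = -2 — and the others hold by inspection.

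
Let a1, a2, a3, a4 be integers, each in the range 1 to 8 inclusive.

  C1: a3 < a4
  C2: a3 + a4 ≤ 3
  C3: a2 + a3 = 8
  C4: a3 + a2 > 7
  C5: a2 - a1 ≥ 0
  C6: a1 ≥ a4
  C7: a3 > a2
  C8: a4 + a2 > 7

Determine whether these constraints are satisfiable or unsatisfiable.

Constraints 1, 5, 6, and 7 give a4 ≤ a1, a1 ≤ a2, a2 < a3, a3 < a4. Chaining: a4 ≤ a1 ≤ a2 < a3 < a4, which forces a4 < a4 — impossible.

Unsatisfiable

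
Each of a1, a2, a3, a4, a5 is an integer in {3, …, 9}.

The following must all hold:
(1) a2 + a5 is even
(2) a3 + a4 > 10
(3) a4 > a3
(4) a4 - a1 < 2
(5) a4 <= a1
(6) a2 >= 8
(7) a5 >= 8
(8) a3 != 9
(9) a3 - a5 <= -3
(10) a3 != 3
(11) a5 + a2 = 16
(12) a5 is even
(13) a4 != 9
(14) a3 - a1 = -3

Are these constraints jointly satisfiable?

The assignment a1 = 7, a2 = 8, a3 = 4, a4 = 7, a5 = 8 works:
  constraint 2 holds since a3 + a4 = 11.
  constraint 4 holds since a4 - a1 = 0.
  constraint 9 holds since a3 - a5 = -4.
The rest check out directly.

Satisfiable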